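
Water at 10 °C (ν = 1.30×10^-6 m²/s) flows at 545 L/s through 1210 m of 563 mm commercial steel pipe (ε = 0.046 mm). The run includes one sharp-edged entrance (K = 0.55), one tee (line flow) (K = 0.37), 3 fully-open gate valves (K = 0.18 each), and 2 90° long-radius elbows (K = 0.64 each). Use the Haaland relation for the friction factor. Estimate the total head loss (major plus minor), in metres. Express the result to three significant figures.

H_L ≈ 7.55 m

V = 4Q/(πD²) = 2.189 m/s; V²/2g = 0.2443 m
Re = 9.48×10^5, ε/D = 8.17×10^-5 → f = 0.01311 (Haaland)
Major: h_f = f(L/D)·V²/2g = 0.01311·2149·0.2443 = 6.884 m
Minor: ΣK = 2.74; h_m = ΣK·V²/2g = 0.6693 m
Total H_L = 6.884 + 0.6693 = 7.553 m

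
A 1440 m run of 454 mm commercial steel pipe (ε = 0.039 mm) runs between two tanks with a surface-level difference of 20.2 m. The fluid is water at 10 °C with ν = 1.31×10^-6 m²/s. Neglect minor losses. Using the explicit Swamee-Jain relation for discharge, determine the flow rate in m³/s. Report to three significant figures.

Q ≈ 0.499 m³/s

Swamee-Jain (Type II): Q = -0.965·√(gD⁵h_f/L)·ln[ε/(3.7D) + √(3.17ν²L/(gD³h_f))]
√(gD⁵h_f/L) = √(9.81·0.454⁵·20.2/1440) = 0.05152
ε/(3.7D) = 2.32×10^-5; √(3.17ν²L/(gD³h_f)) = 2.06×10^-5
Q = -0.965·0.05152·ln(4.377×10^-5) = 0.4990 m³/s
Check: V = 3.08 m/s, Re = 1.07×10^6, f = 0.01322, h_f = 20.3 m ≈ 20.2 m ✓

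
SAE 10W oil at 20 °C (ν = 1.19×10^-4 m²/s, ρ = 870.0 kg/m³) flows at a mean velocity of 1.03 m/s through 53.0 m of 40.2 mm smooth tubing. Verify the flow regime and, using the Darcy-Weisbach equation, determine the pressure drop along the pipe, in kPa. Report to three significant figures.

Δp ≈ 112 kPa

Re = VD/ν = 1.03·0.04020/1.19×10^-4 = 348 → laminar (Re < 2300)
f = 64/Re = 0.1839
h_f = f(L/D)V²/(2g) = 0.1839·(53.0/0.04020)·1.03²/(2·9.81) = 13.11 m
Δp = ρg·h_f = 870.0·9.81·13.11 = 111.9 kPa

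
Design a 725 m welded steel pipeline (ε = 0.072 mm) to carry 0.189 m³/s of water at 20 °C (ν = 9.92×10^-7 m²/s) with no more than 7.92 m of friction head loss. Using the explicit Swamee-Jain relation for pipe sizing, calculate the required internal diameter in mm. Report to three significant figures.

D ≈ 338 mm

Swamee-Jain (Type III): D = 0.66·[ε^1.25·(LQ²/(gh_f))^4.75 + ν·Q^9.4·(L/(gh_f))^5.2]^0.04
LQ²/(gh_f) = 0.3333; L/(gh_f) = 9.331
Term 1 = ε^1.25·(…)^4.75 = 3.59×10^-8; Term 2 = ν·Q^9.4·(…)^5.2 = 1.73×10^-8
D = 0.66·(3.59×10^-8 + 1.73×10^-8)^0.04 = 0.3378 m = 338 mm
Check: V = 2.11 m/s, Re = 7.18×10^5, f = 0.01521, h_f = 7.41 m ≈ 7.92 m ✓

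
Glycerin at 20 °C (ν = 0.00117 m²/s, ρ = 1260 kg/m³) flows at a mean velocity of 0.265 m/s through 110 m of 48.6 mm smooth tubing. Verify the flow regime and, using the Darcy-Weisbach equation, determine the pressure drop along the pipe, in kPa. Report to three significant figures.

Δp ≈ 582 kPa

Re = VD/ν = 0.265·0.04860/0.00117 = 11.0 → laminar (Re < 2300)
f = 64/Re = 5.814
h_f = f(L/D)V²/(2g) = 5.814·(110/0.04860)·0.265²/(2·9.81) = 47.10 m
Δp = ρg·h_f = 1260·9.81·47.10 = 582.2 kPa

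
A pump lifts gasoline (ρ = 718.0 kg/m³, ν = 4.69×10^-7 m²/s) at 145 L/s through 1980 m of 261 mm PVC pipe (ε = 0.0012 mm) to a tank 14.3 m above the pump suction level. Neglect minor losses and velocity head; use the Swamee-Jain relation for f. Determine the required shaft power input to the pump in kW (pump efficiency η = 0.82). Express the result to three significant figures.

V = 4Q/(πD²) = 2.710 m/s; Re = 1.51×10^6; ε/D = 4.60×10^-6; f = 0.01099
h_f = f(L/D)V²/2g = 31.22 m
Total head H = z + h_f = 14.3 + 31.22 = 45.52 m
P_hyd = ρgQH = 718.0·9.81·0.145·45.52 = 46.49 kW
P_shaft = P_hyd/η = 46.49/0.82 = 56.70 kW

P_shaft ≈ 56.7 kW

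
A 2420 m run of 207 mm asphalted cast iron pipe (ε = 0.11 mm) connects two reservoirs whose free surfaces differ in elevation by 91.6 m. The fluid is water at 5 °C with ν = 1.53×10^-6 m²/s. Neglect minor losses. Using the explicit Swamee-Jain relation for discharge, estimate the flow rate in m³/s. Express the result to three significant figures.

Swamee-Jain (Type II): Q = -0.965·√(gD⁵h_f/L)·ln[ε/(3.7D) + √(3.17ν²L/(gD³h_f))]
√(gD⁵h_f/L) = √(9.81·0.207⁵·91.6/2420) = 0.01188
ε/(3.7D) = 1.44×10^-4; √(3.17ν²L/(gD³h_f)) = 4.75×10^-5
Q = -0.965·0.01188·ln(1.911×10^-4) = 0.09816 m³/s
Check: V = 2.92 m/s, Re = 3.95×10^5, f = 0.01819, h_f = 92.2 m ≈ 91.6 m ✓

Q ≈ 0.0982 m³/s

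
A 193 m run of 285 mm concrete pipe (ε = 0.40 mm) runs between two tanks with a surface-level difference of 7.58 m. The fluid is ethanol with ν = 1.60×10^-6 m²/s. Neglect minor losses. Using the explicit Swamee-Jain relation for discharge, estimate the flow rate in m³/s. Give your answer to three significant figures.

Swamee-Jain (Type II): Q = -0.965·√(gD⁵h_f/L)·ln[ε/(3.7D) + √(3.17ν²L/(gD³h_f))]
√(gD⁵h_f/L) = √(9.81·0.285⁵·7.58/193) = 0.02692
ε/(3.7D) = 3.79×10^-4; √(3.17ν²L/(gD³h_f)) = 3.02×10^-5
Q = -0.965·0.02692·ln(4.095×10^-4) = 0.2026 m³/s
Check: V = 3.18 m/s, Re = 5.66×10^5, f = 0.02189, h_f = 7.62 m ≈ 7.58 m ✓

Q ≈ 0.203 m³/s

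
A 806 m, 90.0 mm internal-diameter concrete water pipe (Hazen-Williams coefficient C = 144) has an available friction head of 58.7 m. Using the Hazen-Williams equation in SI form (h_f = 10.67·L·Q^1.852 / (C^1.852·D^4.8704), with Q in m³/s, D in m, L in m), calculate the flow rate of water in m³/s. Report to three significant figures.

Q ≈ 0.0173 m³/s

Rearranging: Q = [h_f·C^1.852·D^4.8704 / (10.67·L)]^(1/1.852)
Q = [58.7·144^1.852·0.0900^4.8704 / (10.67·806)]^0.540 = 0.01733 m³/s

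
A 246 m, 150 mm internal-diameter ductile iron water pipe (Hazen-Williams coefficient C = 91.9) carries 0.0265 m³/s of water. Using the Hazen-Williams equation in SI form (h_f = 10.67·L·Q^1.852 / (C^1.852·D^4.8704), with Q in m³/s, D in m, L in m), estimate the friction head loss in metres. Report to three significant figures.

h_f = 10.67·246·0.0265^1.852 / (91.9^1.852·0.150^4.8704) = 7.510 m

h_f ≈ 7.51 m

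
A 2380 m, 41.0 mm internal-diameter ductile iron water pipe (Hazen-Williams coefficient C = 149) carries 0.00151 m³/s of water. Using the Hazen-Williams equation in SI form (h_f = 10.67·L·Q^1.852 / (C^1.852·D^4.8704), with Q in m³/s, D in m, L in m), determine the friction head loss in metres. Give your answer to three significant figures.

h_f = 10.67·2380·0.00151^1.852 / (149^1.852·0.0410^4.8704) = 81.61 m

h_f ≈ 81.6 m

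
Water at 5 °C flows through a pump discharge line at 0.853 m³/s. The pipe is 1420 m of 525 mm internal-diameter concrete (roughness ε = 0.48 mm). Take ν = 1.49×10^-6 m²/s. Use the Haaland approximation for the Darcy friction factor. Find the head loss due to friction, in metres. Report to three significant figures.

h_f ≈ 41.7 m

V = 4Q/(πD²) = 4·0.853/(π·0.525²) = 3.940 m/s
Re = VD/ν = 3.940·0.525/1.49×10^-6 = 1.39×10^6 → turbulent
ε/D = 0.48/525 = 9.14×10^-4
Haaland: f = 0.01946
h_f = f(L/D)V²/(2g) = 0.01946·(1420/0.525)·3.940²/(2·9.81) = 41.65 m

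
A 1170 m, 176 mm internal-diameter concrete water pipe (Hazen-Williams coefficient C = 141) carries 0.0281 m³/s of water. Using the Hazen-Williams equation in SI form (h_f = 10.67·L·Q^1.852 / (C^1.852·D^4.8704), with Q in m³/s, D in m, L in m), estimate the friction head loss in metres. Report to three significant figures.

h_f = 10.67·1170·0.0281^1.852 / (141^1.852·0.176^4.8704) = 8.273 m

h_f ≈ 8.27 m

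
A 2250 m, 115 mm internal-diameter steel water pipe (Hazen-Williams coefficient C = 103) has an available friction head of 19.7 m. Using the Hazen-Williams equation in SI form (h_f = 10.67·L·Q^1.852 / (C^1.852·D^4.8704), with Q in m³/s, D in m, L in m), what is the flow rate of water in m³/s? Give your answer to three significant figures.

Rearranging: Q = [h_f·C^1.852·D^4.8704 / (10.67·L)]^(1/1.852)
Q = [19.7·103^1.852·0.115^4.8704 / (10.67·2250)]^0.540 = 0.007523 m³/s

Q ≈ 0.00752 m³/s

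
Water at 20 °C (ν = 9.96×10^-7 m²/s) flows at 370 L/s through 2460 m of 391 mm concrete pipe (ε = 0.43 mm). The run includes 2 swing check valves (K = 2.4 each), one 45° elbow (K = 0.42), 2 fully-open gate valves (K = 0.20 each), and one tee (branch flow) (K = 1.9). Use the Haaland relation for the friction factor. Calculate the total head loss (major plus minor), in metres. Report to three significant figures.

V = 4Q/(πD²) = 3.081 m/s; V²/2g = 0.4840 m
Re = 1.21×10^6, ε/D = 0.00110 → f = 0.02034 (Haaland)
Major: h_f = f(L/D)·V²/2g = 0.02034·6292·0.4840 = 61.95 m
Minor: ΣK = 7.52; h_m = ΣK·V²/2g = 3.639 m
Total H_L = 61.95 + 3.639 = 65.59 m

H_L ≈ 65.6 m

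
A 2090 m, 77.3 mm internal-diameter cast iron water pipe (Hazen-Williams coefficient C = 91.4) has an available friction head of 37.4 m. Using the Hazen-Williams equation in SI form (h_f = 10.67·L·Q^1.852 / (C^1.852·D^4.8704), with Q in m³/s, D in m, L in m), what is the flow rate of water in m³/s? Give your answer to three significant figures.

Rearranging: Q = [h_f·C^1.852·D^4.8704 / (10.67·L)]^(1/1.852)
Q = [37.4·91.4^1.852·0.0773^4.8704 / (10.67·2090)]^0.540 = 0.003455 m³/s

Q ≈ 0.00346 m³/s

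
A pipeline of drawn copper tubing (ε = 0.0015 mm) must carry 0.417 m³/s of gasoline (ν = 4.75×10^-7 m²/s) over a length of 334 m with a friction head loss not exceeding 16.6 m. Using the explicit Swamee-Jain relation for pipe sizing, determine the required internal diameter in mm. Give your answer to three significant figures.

D ≈ 309 mm

Swamee-Jain (Type III): D = 0.66·[ε^1.25·(LQ²/(gh_f))^4.75 + ν·Q^9.4·(L/(gh_f))^5.2]^0.04
LQ²/(gh_f) = 0.3566; L/(gh_f) = 2.051
Term 1 = ε^1.25·(…)^4.75 = 3.92×10^-10; Term 2 = ν·Q^9.4·(…)^5.2 = 5.35×10^-9
D = 0.66·(3.92×10^-10 + 5.35×10^-9)^0.04 = 0.3090 m = 309 mm
Check: V = 5.56 m/s, Re = 3.62×10^6, f = 0.009723, h_f = 16.6 m ≈ 16.6 m ✓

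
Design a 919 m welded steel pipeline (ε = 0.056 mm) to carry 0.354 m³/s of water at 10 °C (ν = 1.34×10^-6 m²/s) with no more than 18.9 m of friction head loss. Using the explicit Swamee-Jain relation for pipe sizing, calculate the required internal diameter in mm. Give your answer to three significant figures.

Swamee-Jain (Type III): D = 0.66·[ε^1.25·(LQ²/(gh_f))^4.75 + ν·Q^9.4·(L/(gh_f))^5.2]^0.04
LQ²/(gh_f) = 0.6211; L/(gh_f) = 4.957
Term 1 = ε^1.25·(…)^4.75 = 5.05×10^-7; Term 2 = ν·Q^9.4·(…)^5.2 = 3.18×10^-7
D = 0.66·(5.05×10^-7 + 3.18×10^-7)^0.04 = 0.3768 m = 377 mm
Check: V = 3.17 m/s, Re = 8.93×10^5, f = 0.01428, h_f = 17.9 m ≈ 18.9 m ✓

D ≈ 377 mm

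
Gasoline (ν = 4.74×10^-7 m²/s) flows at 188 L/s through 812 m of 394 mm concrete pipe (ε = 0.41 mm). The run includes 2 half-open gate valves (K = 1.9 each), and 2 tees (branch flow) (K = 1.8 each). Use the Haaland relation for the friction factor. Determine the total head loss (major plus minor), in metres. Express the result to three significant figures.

H_L ≈ 5.91 m

V = 4Q/(πD²) = 1.542 m/s; V²/2g = 0.1212 m
Re = 1.28×10^6, ε/D = 0.00104 → f = 0.02007 (Haaland)
Major: h_f = f(L/D)·V²/2g = 0.02007·2061·0.1212 = 5.012 m
Minor: ΣK = 7.40; h_m = ΣK·V²/2g = 0.8968 m
Total H_L = 5.012 + 0.8968 = 5.909 m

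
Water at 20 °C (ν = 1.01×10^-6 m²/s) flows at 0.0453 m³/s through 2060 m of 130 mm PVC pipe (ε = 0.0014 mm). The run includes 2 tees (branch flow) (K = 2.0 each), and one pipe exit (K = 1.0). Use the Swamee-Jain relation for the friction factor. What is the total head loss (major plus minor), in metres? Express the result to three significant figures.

V = 4Q/(πD²) = 3.413 m/s; V²/2g = 0.5937 m
Re = 4.39×10^5, ε/D = 1.08×10^-5 → f = 0.01356 (Swamee-Jain)
Major: h_f = f(L/D)·V²/2g = 0.01356·15846·0.5937 = 127.6 m
Minor: ΣK = 5.00; h_m = ΣK·V²/2g = 2.968 m
Total H_L = 127.6 + 2.968 = 130.5 m

H_L ≈ 131 m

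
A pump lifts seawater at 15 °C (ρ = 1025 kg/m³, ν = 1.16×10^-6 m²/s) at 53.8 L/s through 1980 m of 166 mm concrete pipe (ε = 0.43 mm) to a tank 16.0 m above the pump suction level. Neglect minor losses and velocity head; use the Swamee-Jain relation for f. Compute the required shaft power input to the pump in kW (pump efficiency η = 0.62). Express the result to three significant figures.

V = 4Q/(πD²) = 2.486 m/s; Re = 3.56×10^5; ε/D = 0.00259; f = 0.02568
h_f = f(L/D)V²/2g = 96.46 m
Total head H = z + h_f = 16.0 + 96.46 = 112.5 m
P_hyd = ρgQH = 1025·9.81·0.0538·112.5 = 60.84 kW
P_shaft = P_hyd/η = 60.84/0.62 = 98.13 kW

P_shaft ≈ 98.1 kW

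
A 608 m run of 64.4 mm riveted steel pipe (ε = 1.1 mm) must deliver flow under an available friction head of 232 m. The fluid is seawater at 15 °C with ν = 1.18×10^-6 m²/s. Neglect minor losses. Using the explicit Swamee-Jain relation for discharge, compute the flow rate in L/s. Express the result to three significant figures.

Q ≈ 10.5 L/s

Swamee-Jain (Type II): Q = -0.965·√(gD⁵h_f/L)·ln[ε/(3.7D) + √(3.17ν²L/(gD³h_f))]
√(gD⁵h_f/L) = √(9.81·0.0644⁵·232/608) = 0.002036
ε/(3.7D) = 0.00462; √(3.17ν²L/(gD³h_f)) = 6.64×10^-5
Q = -0.965·0.002036·ln(0.004683) = 0.01054 m³/s
Check: V = 3.24 m/s, Re = 1.77×10^5, f = 0.04623, h_f = 233 m ≈ 232 m ✓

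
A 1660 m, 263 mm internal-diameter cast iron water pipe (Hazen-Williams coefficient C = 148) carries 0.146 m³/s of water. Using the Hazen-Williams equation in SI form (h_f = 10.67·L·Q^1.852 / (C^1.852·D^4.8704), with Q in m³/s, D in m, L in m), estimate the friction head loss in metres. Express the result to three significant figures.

h_f = 10.67·1660·0.146^1.852 / (148^1.852·0.263^4.8704) = 32.09 m

h_f ≈ 32.1 m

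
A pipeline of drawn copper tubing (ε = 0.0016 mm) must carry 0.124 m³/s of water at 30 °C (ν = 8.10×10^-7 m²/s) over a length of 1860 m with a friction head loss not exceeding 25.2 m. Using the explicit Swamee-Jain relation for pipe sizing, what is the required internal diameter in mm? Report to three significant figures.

Swamee-Jain (Type III): D = 0.66·[ε^1.25·(LQ²/(gh_f))^4.75 + ν·Q^9.4·(L/(gh_f))^5.2]^0.04
LQ²/(gh_f) = 0.1157; L/(gh_f) = 7.524
Term 1 = ε^1.25·(…)^4.75 = 2.02×10^-12; Term 2 = ν·Q^9.4·(…)^5.2 = 8.79×10^-11
D = 0.66·(2.02×10^-12 + 8.79×10^-11)^0.04 = 0.2616 m = 262 mm
Check: V = 2.31 m/s, Re = 7.45×10^5, f = 0.01233, h_f = 23.8 m ≈ 25.2 m ✓

D ≈ 262 mm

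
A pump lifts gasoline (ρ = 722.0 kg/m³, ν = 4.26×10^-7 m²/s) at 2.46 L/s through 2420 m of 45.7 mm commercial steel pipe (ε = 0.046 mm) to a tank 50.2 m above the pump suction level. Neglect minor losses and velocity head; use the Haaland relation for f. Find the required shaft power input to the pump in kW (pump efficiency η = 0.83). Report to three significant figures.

V = 4Q/(πD²) = 1.500 m/s; Re = 1.61×10^5; ε/D = 0.00101; f = 0.02121
h_f = f(L/D)V²/2g = 128.7 m
Total head H = z + h_f = 50.2 + 128.7 = 178.9 m
P_hyd = ρgQH = 722.0·9.81·0.00246·178.9 = 3.118 kW
P_shaft = P_hyd/η = 3.118/0.83 = 3.756 kW

P_shaft ≈ 3.76 kW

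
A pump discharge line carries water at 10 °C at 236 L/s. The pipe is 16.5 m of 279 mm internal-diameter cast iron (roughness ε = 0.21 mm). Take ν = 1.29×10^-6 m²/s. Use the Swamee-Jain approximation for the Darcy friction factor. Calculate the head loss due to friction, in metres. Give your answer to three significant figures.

h_f ≈ 0.849 m

V = 4Q/(πD²) = 4·0.236/(π·0.279²) = 3.860 m/s
Re = VD/ν = 3.860·0.279/1.29×10^-6 = 8.35×10^5 → turbulent
ε/D = 0.21/279 = 7.53×10^-4
Swamee-Jain: f = 0.01889
h_f = f(L/D)V²/(2g) = 0.01889·(16.5/0.279)·3.860²/(2·9.81) = 0.8486 m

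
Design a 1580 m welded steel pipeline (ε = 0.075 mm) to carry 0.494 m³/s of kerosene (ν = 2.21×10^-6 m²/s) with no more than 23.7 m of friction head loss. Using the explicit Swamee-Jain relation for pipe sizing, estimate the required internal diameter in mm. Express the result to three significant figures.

D ≈ 463 mm

Swamee-Jain (Type III): D = 0.66·[ε^1.25·(LQ²/(gh_f))^4.75 + ν·Q^9.4·(L/(gh_f))^5.2]^0.04
LQ²/(gh_f) = 1.658; L/(gh_f) = 6.796
Term 1 = ε^1.25·(…)^4.75 = 7.72×10^-5; Term 2 = ν·Q^9.4·(…)^5.2 = 6.21×10^-5
D = 0.66·(7.72×10^-5 + 6.21×10^-5)^0.04 = 0.4627 m = 463 mm
Check: V = 2.94 m/s, Re = 6.15×10^5, f = 0.01486, h_f = 22.3 m ≈ 23.7 m ✓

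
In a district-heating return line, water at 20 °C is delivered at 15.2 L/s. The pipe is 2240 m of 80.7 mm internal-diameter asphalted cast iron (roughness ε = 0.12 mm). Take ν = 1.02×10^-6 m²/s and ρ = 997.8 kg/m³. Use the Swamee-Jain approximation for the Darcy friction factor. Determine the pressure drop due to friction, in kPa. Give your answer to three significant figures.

Δp ≈ 2780 kPa

V = 4Q/(πD²) = 4·0.0152/(π·0.0807²) = 2.972 m/s
Re = VD/ν = 2.972·0.0807/1.02×10^-6 = 2.35×10^5 → turbulent
ε/D = 0.12/80.7 = 0.00149
Swamee-Jain: f = 0.02277
h_f = f(L/D)V²/(2g) = 0.02277·(2240/0.0807)·2.972²/(2·9.81) = 284.5 m
Δp = ρg·h_f = 997.8·9.81·284.5 = 2785 kPa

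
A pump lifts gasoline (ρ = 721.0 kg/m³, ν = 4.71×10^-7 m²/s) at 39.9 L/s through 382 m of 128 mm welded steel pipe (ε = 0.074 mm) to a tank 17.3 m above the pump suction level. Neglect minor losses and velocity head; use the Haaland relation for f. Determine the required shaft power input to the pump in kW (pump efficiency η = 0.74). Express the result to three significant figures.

V = 4Q/(πD²) = 3.101 m/s; Re = 8.43×10^5; ε/D = 5.78×10^-4; f = 0.01776
h_f = f(L/D)V²/2g = 25.97 m
Total head H = z + h_f = 17.3 + 25.97 = 43.27 m
P_hyd = ρgQH = 721.0·9.81·0.0399·43.27 = 12.21 kW
P_shaft = P_hyd/η = 12.21/0.74 = 16.50 kW

P_shaft ≈ 16.5 kW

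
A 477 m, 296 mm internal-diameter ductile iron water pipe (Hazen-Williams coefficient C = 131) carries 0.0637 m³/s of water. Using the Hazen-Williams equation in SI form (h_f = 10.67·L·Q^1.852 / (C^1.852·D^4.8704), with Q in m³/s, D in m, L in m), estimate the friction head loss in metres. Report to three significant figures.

h_f = 10.67·477·0.0637^1.852 / (131^1.852·0.296^4.8704) = 1.399 m

h_f ≈ 1.40 m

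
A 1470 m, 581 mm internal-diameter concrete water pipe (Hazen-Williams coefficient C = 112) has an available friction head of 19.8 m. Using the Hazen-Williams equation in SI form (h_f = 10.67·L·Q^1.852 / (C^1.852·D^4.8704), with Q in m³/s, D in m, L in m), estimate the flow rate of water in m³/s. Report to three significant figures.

Q ≈ 0.731 m³/s

Rearranging: Q = [h_f·C^1.852·D^4.8704 / (10.67·L)]^(1/1.852)
Q = [19.8·112^1.852·0.581^4.8704 / (10.67·1470)]^0.540 = 0.7308 m³/s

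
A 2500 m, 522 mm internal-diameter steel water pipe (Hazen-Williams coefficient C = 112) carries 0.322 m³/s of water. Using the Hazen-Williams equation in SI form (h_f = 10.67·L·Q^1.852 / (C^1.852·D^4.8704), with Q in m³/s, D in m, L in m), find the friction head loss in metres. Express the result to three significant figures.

h_f ≈ 12.4 m

h_f = 10.67·2500·0.322^1.852 / (112^1.852·0.522^4.8704) = 12.43 m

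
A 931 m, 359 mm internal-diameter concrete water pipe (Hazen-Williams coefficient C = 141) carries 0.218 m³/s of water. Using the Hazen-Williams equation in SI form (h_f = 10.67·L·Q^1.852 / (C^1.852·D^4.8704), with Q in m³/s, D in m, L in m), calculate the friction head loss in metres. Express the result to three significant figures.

h_f = 10.67·931·0.218^1.852 / (141^1.852·0.359^4.8704) = 9.088 m

h_f ≈ 9.09 m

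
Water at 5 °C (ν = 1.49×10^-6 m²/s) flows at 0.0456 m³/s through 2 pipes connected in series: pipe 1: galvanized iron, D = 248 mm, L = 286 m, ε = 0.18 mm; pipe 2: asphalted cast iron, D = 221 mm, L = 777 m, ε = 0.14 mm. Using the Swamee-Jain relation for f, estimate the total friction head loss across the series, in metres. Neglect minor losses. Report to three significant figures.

Pipe 1: V = 0.9440 m/s, Re = 1.57×10^5, ε/D = 7.26×10^-4, f = 0.02042, h_1 = f(L/D)V²/2g = 1.070 m
Pipe 2: V = 1.189 m/s, Re = 1.76×10^5, ε/D = 6.33×10^-4, f = 0.01981, h_2 = f(L/D)V²/2g = 5.016 m
Series → Q common, losses add: H = Σh = 6.086 m

H ≈ 6.09 m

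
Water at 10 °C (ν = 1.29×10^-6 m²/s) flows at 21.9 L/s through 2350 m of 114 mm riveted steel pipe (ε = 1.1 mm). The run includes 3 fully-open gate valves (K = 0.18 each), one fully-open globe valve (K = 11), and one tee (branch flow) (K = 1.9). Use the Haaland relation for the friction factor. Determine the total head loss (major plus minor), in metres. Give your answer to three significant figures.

V = 4Q/(πD²) = 2.146 m/s; V²/2g = 0.2346 m
Re = 1.90×10^5, ε/D = 0.00965 → f = 0.03783 (Haaland)
Major: h_f = f(L/D)·V²/2g = 0.03783·20614·0.2346 = 183.0 m
Minor: ΣK = 13.4; h_m = ΣK·V²/2g = 3.153 m
Total H_L = 183.0 + 3.153 = 186.1 m

H_L ≈ 186 m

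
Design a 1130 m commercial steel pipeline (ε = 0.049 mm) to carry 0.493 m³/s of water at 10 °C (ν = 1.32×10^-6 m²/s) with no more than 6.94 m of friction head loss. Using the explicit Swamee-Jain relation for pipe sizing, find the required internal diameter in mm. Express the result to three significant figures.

Swamee-Jain (Type III): D = 0.66·[ε^1.25·(LQ²/(gh_f))^4.75 + ν·Q^9.4·(L/(gh_f))^5.2]^0.04
LQ²/(gh_f) = 4.034; L/(gh_f) = 16.60
Term 1 = ε^1.25·(…)^4.75 = 0.00309; Term 2 = ν·Q^9.4·(…)^5.2 = 0.00378
D = 0.66·(0.00309 + 0.00378)^0.04 = 0.5408 m = 541 mm
Check: V = 2.15 m/s, Re = 8.79×10^5, f = 0.01352, h_f = 6.63 m ≈ 6.94 m ✓

D ≈ 541 mm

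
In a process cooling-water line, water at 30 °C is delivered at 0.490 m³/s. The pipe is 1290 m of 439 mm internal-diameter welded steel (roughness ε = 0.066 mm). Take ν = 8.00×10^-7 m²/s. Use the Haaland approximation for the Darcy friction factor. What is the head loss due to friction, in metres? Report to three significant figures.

h_f ≈ 21.4 m

V = 4Q/(πD²) = 4·0.490/(π·0.439²) = 3.237 m/s
Re = VD/ν = 3.237·0.439/8.00×10^-7 = 1.78×10^6 → turbulent
ε/D = 0.066/439 = 1.50×10^-4
Haaland: f = 0.01360
h_f = f(L/D)V²/(2g) = 0.01360·(1290/0.439)·3.237²/(2·9.81) = 21.35 m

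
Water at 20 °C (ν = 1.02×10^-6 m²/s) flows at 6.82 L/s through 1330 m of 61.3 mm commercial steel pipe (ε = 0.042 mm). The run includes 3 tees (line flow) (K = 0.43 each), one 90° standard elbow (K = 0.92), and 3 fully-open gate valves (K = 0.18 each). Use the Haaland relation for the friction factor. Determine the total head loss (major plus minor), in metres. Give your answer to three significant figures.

H_L ≈ 120 m

V = 4Q/(πD²) = 2.311 m/s; V²/2g = 0.2722 m
Re = 1.39×10^5, ε/D = 6.85×10^-4 → f = 0.02014 (Haaland)
Major: h_f = f(L/D)·V²/2g = 0.02014·21697·0.2722 = 118.9 m
Minor: ΣK = 2.75; h_m = ΣK·V²/2g = 0.7485 m
Total H_L = 118.9 + 0.7485 = 119.7 m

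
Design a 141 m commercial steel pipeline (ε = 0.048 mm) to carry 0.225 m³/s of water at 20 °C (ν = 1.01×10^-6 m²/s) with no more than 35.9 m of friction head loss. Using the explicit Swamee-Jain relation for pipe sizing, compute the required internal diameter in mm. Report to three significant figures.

Swamee-Jain (Type III): D = 0.66·[ε^1.25·(LQ²/(gh_f))^4.75 + ν·Q^9.4·(L/(gh_f))^5.2]^0.04
LQ²/(gh_f) = 0.02027; L/(gh_f) = 0.4004
Term 1 = ε^1.25·(…)^4.75 = 3.62×10^-14; Term 2 = ν·Q^9.4·(…)^5.2 = 7.04×10^-15
D = 0.66·(3.62×10^-14 + 7.04×10^-15)^0.04 = 0.1927 m = 193 mm
Check: V = 7.71 m/s, Re = 1.47×10^6, f = 0.01503, h_f = 33.3 m ≈ 35.9 m ✓

D ≈ 193 mm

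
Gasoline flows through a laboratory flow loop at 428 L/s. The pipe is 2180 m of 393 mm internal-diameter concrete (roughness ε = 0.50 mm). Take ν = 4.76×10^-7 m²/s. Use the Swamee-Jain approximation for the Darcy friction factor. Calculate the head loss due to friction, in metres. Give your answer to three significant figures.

h_f ≈ 73.8 m

V = 4Q/(πD²) = 4·0.428/(π·0.393²) = 3.528 m/s
Re = VD/ν = 3.528·0.393/4.76×10^-7 = 2.91×10^6 → turbulent
ε/D = 0.50/393 = 0.00127
Swamee-Jain: f = 0.02097
h_f = f(L/D)V²/(2g) = 0.02097·(2180/0.393)·3.528²/(2·9.81) = 73.81 m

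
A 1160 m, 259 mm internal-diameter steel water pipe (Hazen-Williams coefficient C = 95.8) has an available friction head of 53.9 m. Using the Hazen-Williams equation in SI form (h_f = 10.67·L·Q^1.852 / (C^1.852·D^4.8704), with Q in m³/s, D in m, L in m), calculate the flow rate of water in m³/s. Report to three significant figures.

Q ≈ 0.146 m³/s

Rearranging: Q = [h_f·C^1.852·D^4.8704 / (10.67·L)]^(1/1.852)
Q = [53.9·95.8^1.852·0.259^4.8704 / (10.67·1160)]^0.540 = 0.1457 m³/s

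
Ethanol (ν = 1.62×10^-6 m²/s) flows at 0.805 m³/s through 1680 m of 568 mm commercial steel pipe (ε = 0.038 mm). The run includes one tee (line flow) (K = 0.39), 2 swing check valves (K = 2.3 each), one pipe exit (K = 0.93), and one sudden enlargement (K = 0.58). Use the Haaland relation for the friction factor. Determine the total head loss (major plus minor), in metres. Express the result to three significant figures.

V = 4Q/(πD²) = 3.177 m/s; V²/2g = 0.5144 m
Re = 1.11×10^6, ε/D = 6.69×10^-5 → f = 0.01268 (Haaland)
Major: h_f = f(L/D)·V²/2g = 0.01268·2958·0.5144 = 19.29 m
Minor: ΣK = 6.50; h_m = ΣK·V²/2g = 3.344 m
Total H_L = 19.29 + 3.344 = 22.63 m

H_L ≈ 22.6 m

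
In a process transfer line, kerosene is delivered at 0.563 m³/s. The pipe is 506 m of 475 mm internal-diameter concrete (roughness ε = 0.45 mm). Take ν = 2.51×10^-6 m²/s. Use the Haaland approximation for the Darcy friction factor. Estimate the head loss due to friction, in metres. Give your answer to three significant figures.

h_f ≈ 10.9 m

V = 4Q/(πD²) = 4·0.563/(π·0.475²) = 3.177 m/s
Re = VD/ν = 3.177·0.475/2.51×10^-6 = 6.01×10^5 → turbulent
ε/D = 0.45/475 = 9.47×10^-4
Haaland: f = 0.01987
h_f = f(L/D)V²/(2g) = 0.01987·(506/0.475)·3.177²/(2·9.81) = 10.89 m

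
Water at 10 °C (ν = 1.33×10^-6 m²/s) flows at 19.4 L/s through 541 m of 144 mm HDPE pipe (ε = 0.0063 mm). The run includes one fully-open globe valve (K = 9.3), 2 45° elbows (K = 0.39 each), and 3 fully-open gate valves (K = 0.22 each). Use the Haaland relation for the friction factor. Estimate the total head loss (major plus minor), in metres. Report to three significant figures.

V = 4Q/(πD²) = 1.191 m/s; V²/2g = 0.07232 m
Re = 1.29×10^5, ε/D = 4.37×10^-5 → f = 0.01713 (Haaland)
Major: h_f = f(L/D)·V²/2g = 0.01713·3757·0.07232 = 4.654 m
Minor: ΣK = 10.7; h_m = ΣK·V²/2g = 0.7767 m
Total H_L = 4.654 + 0.7767 = 5.431 m

H_L ≈ 5.43 m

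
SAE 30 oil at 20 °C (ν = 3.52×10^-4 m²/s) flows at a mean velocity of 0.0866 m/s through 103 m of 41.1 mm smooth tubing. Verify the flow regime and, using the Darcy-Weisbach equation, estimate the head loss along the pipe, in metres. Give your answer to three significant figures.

h_f ≈ 6.06 m

Re = VD/ν = 0.0866·0.04110/3.52×10^-4 = 10.1 → laminar (Re < 2300)
f = 64/Re = 6.329
h_f = f(L/D)V²/(2g) = 6.329·(103/0.04110)·0.0866²/(2·9.81) = 6.063 m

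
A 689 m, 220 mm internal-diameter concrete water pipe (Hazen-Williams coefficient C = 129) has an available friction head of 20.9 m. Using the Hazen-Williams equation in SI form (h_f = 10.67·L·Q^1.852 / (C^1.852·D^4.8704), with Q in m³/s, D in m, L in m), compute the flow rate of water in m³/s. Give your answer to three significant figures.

Q ≈ 0.101 m³/s

Rearranging: Q = [h_f·C^1.852·D^4.8704 / (10.67·L)]^(1/1.852)
Q = [20.9·129^1.852·0.220^4.8704 / (10.67·689)]^0.540 = 0.1015 m³/s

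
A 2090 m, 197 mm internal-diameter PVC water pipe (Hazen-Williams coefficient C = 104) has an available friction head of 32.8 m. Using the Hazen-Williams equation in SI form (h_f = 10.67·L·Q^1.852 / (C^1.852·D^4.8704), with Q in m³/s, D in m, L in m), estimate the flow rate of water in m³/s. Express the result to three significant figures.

Q ≈ 0.0429 m³/s

Rearranging: Q = [h_f·C^1.852·D^4.8704 / (10.67·L)]^(1/1.852)
Q = [32.8·104^1.852·0.197^4.8704 / (10.67·2090)]^0.540 = 0.04288 m³/s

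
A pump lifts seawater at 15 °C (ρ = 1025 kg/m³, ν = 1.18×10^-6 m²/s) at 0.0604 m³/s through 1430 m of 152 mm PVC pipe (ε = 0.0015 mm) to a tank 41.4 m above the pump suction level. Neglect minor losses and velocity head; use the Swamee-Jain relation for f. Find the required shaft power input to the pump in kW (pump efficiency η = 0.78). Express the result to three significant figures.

P_shaft ≈ 88.5 kW

V = 4Q/(πD²) = 3.329 m/s; Re = 4.29×10^5; ε/D = 9.87×10^-6; f = 0.01360
h_f = f(L/D)V²/2g = 72.27 m
Total head H = z + h_f = 41.4 + 72.27 = 113.7 m
P_hyd = ρgQH = 1025·9.81·0.0604·113.7 = 69.03 kW
P_shaft = P_hyd/η = 69.03/0.78 = 88.50 kW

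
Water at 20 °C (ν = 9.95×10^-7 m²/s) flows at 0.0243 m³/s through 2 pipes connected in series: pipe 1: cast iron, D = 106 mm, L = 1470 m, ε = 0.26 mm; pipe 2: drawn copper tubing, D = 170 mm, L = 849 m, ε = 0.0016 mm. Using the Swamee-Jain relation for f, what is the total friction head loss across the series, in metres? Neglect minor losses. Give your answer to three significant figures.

H ≈ 141 m

Pipe 1: V = 2.754 m/s, Re = 2.93×10^5, ε/D = 0.00245, f = 0.02543, h_1 = f(L/D)V²/2g = 136.3 m
Pipe 2: V = 1.071 m/s, Re = 1.83×10^5, ε/D = 9.41×10^-6, f = 0.01589, h_2 = f(L/D)V²/2g = 4.635 m
Series → Q common, losses add: H = Σh = 140.9 m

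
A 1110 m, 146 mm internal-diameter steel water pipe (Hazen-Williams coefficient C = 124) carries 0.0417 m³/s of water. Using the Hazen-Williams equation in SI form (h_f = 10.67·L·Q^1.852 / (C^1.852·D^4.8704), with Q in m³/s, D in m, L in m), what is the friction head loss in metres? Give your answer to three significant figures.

h_f ≈ 51.4 m

h_f = 10.67·1110·0.0417^1.852 / (124^1.852·0.146^4.8704) = 51.39 m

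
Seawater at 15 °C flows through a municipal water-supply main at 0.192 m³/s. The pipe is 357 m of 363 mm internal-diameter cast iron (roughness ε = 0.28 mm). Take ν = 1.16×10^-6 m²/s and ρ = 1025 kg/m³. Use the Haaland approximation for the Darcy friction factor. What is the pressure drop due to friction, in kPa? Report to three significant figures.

Δp ≈ 33.0 kPa

V = 4Q/(πD²) = 4·0.192/(π·0.363²) = 1.855 m/s
Re = VD/ν = 1.855·0.363/1.16×10^-6 = 5.81×10^5 → turbulent
ε/D = 0.28/363 = 7.71×10^-4
Haaland: f = 0.01903
h_f = f(L/D)V²/(2g) = 0.01903·(357/0.363)·1.855²/(2·9.81) = 3.283 m
Δp = ρg·h_f = 1025·9.81·3.283 = 33.02 kPa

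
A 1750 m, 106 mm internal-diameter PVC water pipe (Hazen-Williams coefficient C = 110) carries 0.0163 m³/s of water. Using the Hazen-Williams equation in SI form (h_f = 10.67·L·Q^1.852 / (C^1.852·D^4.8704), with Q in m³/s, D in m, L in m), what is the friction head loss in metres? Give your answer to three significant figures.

h_f ≈ 84.5 m

h_f = 10.67·1750·0.0163^1.852 / (110^1.852·0.106^4.8704) = 84.46 m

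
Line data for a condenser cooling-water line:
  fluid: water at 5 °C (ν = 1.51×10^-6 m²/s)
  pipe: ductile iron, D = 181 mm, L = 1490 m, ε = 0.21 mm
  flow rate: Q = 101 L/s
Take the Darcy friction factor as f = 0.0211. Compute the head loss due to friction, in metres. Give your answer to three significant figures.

h_f ≈ 136 m

V = 4Q/(πD²) = 4·0.101/(π·0.181²) = 3.925 m/s
h_f = f(L/D)V²/(2g) = 0.02110·(1490/0.181)·3.925²/(2·9.81) = 136.4 m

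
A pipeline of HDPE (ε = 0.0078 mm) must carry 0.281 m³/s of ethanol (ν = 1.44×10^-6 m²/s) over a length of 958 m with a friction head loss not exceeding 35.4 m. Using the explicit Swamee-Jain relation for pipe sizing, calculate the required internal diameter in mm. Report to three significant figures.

D ≈ 297 mm

Swamee-Jain (Type III): D = 0.66·[ε^1.25·(LQ²/(gh_f))^4.75 + ν·Q^9.4·(L/(gh_f))^5.2]^0.04
LQ²/(gh_f) = 0.2178; L/(gh_f) = 2.759
Term 1 = ε^1.25·(…)^4.75 = 2.96×10^-10; Term 2 = ν·Q^9.4·(…)^5.2 = 1.85×10^-9
D = 0.66·(2.96×10^-10 + 1.85×10^-9)^0.04 = 0.2971 m = 297 mm
Check: V = 4.05 m/s, Re = 8.36×10^5, f = 0.01252, h_f = 33.8 m ≈ 35.4 m ✓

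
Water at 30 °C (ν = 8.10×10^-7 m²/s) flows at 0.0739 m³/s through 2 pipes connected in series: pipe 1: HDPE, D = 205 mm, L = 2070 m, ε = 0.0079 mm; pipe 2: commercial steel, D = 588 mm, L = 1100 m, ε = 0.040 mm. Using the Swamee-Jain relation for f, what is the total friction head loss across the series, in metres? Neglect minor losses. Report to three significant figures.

Pipe 1: V = 2.239 m/s, Re = 5.67×10^5, ε/D = 3.85×10^-5, f = 0.01343, h_1 = f(L/D)V²/2g = 34.66 m
Pipe 2: V = 0.2721 m/s, Re = 1.98×10^5, ε/D = 6.80×10^-5, f = 0.01616, h_2 = f(L/D)V²/2g = 0.1141 m
Series → Q common, losses add: H = Σh = 34.77 m

H ≈ 34.8 m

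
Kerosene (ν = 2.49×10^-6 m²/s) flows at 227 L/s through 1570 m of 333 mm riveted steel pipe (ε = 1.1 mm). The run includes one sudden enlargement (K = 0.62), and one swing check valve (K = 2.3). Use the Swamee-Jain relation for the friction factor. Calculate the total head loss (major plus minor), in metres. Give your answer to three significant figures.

H_L ≈ 45.7 m

V = 4Q/(πD²) = 2.606 m/s; V²/2g = 0.3463 m
Re = 3.49×10^5, ε/D = 0.00330 → f = 0.02738 (Swamee-Jain)
Major: h_f = f(L/D)·V²/2g = 0.02738·4715·0.3463 = 44.71 m
Minor: ΣK = 2.92; h_m = ΣK·V²/2g = 1.011 m
Total H_L = 44.71 + 1.011 = 45.72 m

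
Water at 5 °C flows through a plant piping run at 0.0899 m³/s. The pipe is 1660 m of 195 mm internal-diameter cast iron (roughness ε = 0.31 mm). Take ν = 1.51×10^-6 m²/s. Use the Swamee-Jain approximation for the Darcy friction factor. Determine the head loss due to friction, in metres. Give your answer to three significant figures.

V = 4Q/(πD²) = 4·0.0899/(π·0.195²) = 3.010 m/s
Re = VD/ν = 3.010·0.195/1.51×10^-6 = 3.89×10^5 → turbulent
ε/D = 0.31/195 = 0.00159
Swamee-Jain: f = 0.02274
h_f = f(L/D)V²/(2g) = 0.02274·(1660/0.195)·3.010²/(2·9.81) = 89.39 m

h_f ≈ 89.4 m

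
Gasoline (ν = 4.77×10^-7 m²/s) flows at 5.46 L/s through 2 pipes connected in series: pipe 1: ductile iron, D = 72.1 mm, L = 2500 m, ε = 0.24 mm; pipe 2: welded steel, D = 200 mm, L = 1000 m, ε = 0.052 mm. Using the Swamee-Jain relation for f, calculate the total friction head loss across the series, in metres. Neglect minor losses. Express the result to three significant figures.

H ≈ 87.8 m

Pipe 1: V = 1.337 m/s, Re = 2.02×10^5, ε/D = 0.00333, f = 0.02775, h_1 = f(L/D)V²/2g = 87.69 m
Pipe 2: V = 0.1738 m/s, Re = 7.29×10^4, ε/D = 2.60×10^-4, f = 0.02033, h_2 = f(L/D)V²/2g = 0.1565 m
Series → Q common, losses add: H = Σh = 87.85 m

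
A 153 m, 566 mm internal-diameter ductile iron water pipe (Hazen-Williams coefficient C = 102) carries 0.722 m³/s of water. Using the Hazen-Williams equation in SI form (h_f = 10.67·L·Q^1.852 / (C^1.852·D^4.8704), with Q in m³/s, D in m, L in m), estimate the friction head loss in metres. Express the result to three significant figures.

h_f = 10.67·153·0.722^1.852 / (102^1.852·0.566^4.8704) = 2.722 m

h_f ≈ 2.72 m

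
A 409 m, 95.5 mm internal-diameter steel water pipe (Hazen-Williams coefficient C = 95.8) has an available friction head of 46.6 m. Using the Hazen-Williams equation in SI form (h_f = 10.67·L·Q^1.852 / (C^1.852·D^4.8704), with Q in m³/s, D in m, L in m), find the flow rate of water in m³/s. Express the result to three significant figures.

Rearranging: Q = [h_f·C^1.852·D^4.8704 / (10.67·L)]^(1/1.852)
Q = [46.6·95.8^1.852·0.0955^4.8704 / (10.67·409)]^0.540 = 0.01716 m³/s

Q ≈ 0.0172 m³/s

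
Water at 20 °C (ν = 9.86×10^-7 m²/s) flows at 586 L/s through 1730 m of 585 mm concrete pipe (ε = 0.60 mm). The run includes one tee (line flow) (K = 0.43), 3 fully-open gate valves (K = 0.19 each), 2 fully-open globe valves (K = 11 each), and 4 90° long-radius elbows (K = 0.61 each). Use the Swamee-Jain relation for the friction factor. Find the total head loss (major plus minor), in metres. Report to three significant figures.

H_L ≈ 20.5 m

V = 4Q/(πD²) = 2.180 m/s; V²/2g = 0.2423 m
Re = 1.29×10^6, ε/D = 0.00103 → f = 0.02007 (Swamee-Jain)
Major: h_f = f(L/D)·V²/2g = 0.02007·2957·0.2423 = 14.38 m
Minor: ΣK = 25.4; h_m = ΣK·V²/2g = 6.163 m
Total H_L = 14.38 + 6.163 = 20.54 m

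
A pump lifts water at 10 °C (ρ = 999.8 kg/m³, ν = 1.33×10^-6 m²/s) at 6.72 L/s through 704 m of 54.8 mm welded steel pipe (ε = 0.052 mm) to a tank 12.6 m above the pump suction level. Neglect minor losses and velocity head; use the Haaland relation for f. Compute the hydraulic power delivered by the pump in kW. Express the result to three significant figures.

V = 4Q/(πD²) = 2.849 m/s; Re = 1.17×10^5; ε/D = 9.49×10^-4; f = 0.02148
h_f = f(L/D)V²/2g = 114.2 m
Total head H = z + h_f = 12.6 + 114.2 = 126.8 m
P_hyd = ρgQH = 999.8·9.81·0.00672·126.8 = 8.357 kW

P_hyd ≈ 8.36 kW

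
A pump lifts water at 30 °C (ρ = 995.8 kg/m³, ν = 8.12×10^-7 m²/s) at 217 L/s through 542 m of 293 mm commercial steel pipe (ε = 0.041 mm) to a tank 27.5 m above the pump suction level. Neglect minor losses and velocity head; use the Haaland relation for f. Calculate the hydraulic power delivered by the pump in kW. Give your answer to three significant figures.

V = 4Q/(πD²) = 3.218 m/s; Re = 1.16×10^6; ε/D = 1.40×10^-4; f = 0.01375
h_f = f(L/D)V²/2g = 13.43 m
Total head H = z + h_f = 27.5 + 13.43 = 40.93 m
P_hyd = ρgQH = 995.8·9.81·0.217·40.93 = 86.76 kW

P_hyd ≈ 86.8 kW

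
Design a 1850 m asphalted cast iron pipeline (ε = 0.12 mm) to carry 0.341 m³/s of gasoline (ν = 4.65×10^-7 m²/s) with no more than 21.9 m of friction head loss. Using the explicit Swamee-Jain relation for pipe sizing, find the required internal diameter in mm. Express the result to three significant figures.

Swamee-Jain (Type III): D = 0.66·[ε^1.25·(LQ²/(gh_f))^4.75 + ν·Q^9.4·(L/(gh_f))^5.2]^0.04
LQ²/(gh_f) = 1.001; L/(gh_f) = 8.611
Term 1 = ε^1.25·(…)^4.75 = 1.26×10^-5; Term 2 = ν·Q^9.4·(…)^5.2 = 1.37×10^-6
D = 0.66·(1.26×10^-5 + 1.37×10^-6)^0.04 = 0.4221 m = 422 mm
Check: V = 2.44 m/s, Re = 2.21×10^6, f = 0.01520, h_f = 20.2 m ≈ 21.9 m ✓

D ≈ 422 mm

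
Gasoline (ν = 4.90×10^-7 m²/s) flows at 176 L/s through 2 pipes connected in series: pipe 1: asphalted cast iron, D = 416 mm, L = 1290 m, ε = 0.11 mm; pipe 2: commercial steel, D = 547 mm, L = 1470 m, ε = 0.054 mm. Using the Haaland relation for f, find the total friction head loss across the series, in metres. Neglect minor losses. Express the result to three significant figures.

H ≈ 5.07 m

Pipe 1: V = 1.295 m/s, Re = 1.10×10^6, ε/D = 2.64×10^-4, f = 0.01521, h_1 = f(L/D)V²/2g = 4.031 m
Pipe 2: V = 0.7489 m/s, Re = 8.36×10^5, ε/D = 9.87×10^-5, f = 0.01351, h_2 = f(L/D)V²/2g = 1.038 m
Series → Q common, losses add: H = Σh = 5.069 m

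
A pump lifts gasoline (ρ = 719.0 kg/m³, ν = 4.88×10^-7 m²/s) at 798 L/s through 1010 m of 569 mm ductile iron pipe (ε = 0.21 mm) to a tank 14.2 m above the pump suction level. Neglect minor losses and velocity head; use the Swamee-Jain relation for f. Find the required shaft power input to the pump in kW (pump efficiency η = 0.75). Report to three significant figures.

P_shaft ≈ 213 kW

V = 4Q/(πD²) = 3.138 m/s; Re = 3.66×10^6; ε/D = 3.69×10^-4; f = 0.01585
h_f = f(L/D)V²/2g = 14.12 m
Total head H = z + h_f = 14.2 + 14.12 = 28.32 m
P_hyd = ρgQH = 719.0·9.81·0.798·28.32 = 159.4 kW
P_shaft = P_hyd/η = 159.4/0.75 = 212.6 kW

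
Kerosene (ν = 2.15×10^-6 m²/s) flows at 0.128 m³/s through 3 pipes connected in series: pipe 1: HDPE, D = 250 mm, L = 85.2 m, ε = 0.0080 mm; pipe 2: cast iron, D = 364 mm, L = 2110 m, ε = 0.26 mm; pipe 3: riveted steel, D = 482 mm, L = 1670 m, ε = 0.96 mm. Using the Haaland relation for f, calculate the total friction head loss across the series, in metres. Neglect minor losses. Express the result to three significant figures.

Pipe 1: V = 2.608 m/s, Re = 3.03×10^5, ε/D = 3.20×10^-5, f = 0.01459, h_1 = f(L/D)V²/2g = 1.723 m
Pipe 2: V = 1.230 m/s, Re = 2.08×10^5, ε/D = 7.14×10^-4, f = 0.01964, h_2 = f(L/D)V²/2g = 8.777 m
Pipe 3: V = 0.7015 m/s, Re = 1.57×10^5, ε/D = 0.00199, f = 0.02443, h_3 = f(L/D)V²/2g = 2.123 m
Series → Q common, losses add: H = Σh = 12.62 m

H ≈ 12.6 m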